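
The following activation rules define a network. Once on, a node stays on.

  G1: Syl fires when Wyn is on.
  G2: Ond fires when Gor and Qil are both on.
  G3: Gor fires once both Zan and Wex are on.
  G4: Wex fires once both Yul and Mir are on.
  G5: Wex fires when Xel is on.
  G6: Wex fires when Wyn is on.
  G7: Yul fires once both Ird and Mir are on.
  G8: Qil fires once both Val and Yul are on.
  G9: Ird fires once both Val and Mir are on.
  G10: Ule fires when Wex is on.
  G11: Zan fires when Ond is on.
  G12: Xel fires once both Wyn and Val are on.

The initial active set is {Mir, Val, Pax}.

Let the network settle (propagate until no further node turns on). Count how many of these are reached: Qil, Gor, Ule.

G9: Val and Mir on → Ird on.
Ird and Mir are on, so Yul fires (G7).
Val and Yul are on, so Qil fires (G8).
Yul and Mir are on, so Wex fires (G4).
Wex is on, so Ule fires (G10).
Qil: reached.
Gor would need Zan and Wex (G3), but Zan never turns on.
Ule: reached.
Reached: Qil and Ule — 2 of the 3.

2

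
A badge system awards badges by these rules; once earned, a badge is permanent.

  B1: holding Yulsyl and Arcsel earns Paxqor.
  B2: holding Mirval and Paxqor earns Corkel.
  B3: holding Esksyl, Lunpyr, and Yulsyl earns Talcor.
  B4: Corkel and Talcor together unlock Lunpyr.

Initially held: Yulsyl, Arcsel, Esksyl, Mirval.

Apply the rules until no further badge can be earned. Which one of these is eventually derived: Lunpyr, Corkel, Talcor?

With Yulsyl and Arcsel, Paxqor is earned (B1).
With Mirval and Paxqor, Corkel is earned (B2).
Lunpyr would need Corkel and Talcor (B4), but Talcor is never earned. Talcor would need Esksyl, Lunpyr, and Yulsyl (B3), but Lunpyr is never earned.

Corkel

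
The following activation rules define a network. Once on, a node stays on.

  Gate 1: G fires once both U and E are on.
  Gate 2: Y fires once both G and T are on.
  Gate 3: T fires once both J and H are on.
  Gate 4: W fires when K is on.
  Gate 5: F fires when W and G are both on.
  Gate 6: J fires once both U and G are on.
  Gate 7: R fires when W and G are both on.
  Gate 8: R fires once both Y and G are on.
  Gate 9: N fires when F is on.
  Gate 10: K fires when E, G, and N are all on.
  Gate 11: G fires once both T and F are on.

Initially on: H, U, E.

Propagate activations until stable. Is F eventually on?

F would need W and G (Gate 5), but W never turns on.

No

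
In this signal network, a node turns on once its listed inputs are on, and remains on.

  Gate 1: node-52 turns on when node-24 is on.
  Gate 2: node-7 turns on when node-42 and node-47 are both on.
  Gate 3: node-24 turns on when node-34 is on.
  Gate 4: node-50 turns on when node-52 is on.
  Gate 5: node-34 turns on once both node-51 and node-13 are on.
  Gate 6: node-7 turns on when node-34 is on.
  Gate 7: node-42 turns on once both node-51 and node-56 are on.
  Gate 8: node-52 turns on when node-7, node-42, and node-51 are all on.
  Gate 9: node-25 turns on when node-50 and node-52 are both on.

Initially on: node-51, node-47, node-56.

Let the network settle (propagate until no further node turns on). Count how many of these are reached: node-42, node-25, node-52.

3

node-51 and node-56 are on, so node-42 turns on (Gate 7).
node-42 and node-47 are on, so node-7 turns on (Gate 2).
Gate 8: node-7, node-42, and node-51 on → node-52 on.
node-52 is on, so node-50 turns on (Gate 4).
Gate 9: node-50 and node-52 on → node-25 on.
node-42: reached.
node-25: reached.
node-52: reached.
All 3 are reached.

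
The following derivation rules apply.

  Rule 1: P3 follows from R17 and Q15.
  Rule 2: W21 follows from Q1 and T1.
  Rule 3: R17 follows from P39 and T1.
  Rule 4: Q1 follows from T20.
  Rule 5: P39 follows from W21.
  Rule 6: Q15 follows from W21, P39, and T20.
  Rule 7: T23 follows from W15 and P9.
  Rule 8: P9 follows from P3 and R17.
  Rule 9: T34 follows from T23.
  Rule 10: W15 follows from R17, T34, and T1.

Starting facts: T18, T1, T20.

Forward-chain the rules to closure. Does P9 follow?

From T20, Rule 4 gives Q1.
From Q1 and T1, Rule 2 gives W21.
W21 holds, so P39 follows (Rule 5).
From W21, P39, and T20, Rule 6 gives Q15.
From P39 and T1, Rule 3 gives R17.
R17 and Q15 hold, so P3 follows (Rule 1).
From P3 and R17, Rule 8 gives P9.

Yes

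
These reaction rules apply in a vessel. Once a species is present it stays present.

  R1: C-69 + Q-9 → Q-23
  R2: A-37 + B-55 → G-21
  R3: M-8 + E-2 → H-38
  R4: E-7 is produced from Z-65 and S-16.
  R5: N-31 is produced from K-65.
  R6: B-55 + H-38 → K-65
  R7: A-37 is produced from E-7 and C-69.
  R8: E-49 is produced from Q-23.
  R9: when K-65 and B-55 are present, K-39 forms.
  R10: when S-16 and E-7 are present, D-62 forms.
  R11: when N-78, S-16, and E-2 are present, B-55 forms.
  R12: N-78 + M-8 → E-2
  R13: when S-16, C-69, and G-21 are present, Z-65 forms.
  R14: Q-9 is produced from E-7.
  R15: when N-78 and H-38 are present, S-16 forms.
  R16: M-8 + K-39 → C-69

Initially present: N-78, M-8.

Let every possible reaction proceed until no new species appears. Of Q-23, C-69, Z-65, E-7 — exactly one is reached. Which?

C-69

N-78 and M-8 present → E-2 forms (R12).
M-8 and E-2 present → H-38 forms (R3).
N-78 and H-38 present → S-16 forms (R15).
N-78, S-16, and E-2 present → B-55 forms (R11).
B-55 and H-38 present → K-65 forms (R6).
K-65 and B-55 present → K-39 forms (R9).
M-8 and K-39 present → C-69 forms (R16).
Z-65 would need S-16, C-69, and G-21 (R13), but G-21 never forms. E-7 would need Z-65 and S-16 (R4), but Z-65 never forms. Q-23 would need C-69 and Q-9 (R1), but Q-9 never forms.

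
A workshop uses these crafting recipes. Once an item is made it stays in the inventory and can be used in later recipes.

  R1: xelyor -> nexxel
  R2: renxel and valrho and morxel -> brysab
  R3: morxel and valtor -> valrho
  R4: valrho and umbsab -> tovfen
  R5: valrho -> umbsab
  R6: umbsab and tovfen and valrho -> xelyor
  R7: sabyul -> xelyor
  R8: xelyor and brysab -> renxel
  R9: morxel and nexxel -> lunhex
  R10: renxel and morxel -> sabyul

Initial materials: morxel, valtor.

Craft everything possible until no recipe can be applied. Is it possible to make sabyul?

sabyul would need renxel and morxel (R10), but renxel is never obtained.

No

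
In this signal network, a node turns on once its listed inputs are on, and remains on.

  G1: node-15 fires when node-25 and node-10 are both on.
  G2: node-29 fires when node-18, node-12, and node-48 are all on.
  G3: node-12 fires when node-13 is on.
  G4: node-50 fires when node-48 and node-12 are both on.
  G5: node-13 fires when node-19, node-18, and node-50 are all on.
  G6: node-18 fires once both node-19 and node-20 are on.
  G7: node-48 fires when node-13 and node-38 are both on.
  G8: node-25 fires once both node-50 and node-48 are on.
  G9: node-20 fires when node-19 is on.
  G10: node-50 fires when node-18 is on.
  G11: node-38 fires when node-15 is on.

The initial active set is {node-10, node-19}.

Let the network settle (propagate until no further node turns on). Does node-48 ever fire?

node-48 would need node-13 and node-38 (G7), but node-38 never turns on.

No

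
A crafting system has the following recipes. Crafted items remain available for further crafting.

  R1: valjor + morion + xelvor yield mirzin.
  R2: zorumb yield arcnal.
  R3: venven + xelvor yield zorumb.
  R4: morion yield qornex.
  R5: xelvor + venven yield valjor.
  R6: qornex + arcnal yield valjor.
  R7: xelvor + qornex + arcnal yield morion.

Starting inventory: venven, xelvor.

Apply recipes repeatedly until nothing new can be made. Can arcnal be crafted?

Yes

Using R3, venven and xelvor make zorumb.
Using R2, zorumb makes arcnal.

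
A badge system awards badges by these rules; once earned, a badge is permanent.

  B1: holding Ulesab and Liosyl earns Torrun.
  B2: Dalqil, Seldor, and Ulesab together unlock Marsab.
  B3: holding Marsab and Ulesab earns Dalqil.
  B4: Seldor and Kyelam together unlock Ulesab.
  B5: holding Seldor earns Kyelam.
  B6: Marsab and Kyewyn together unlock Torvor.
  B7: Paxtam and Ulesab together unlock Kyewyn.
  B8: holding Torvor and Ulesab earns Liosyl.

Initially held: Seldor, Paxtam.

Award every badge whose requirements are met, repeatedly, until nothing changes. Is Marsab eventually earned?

No

Marsab would need Dalqil, Seldor, and Ulesab (B2), but Dalqil is never earned.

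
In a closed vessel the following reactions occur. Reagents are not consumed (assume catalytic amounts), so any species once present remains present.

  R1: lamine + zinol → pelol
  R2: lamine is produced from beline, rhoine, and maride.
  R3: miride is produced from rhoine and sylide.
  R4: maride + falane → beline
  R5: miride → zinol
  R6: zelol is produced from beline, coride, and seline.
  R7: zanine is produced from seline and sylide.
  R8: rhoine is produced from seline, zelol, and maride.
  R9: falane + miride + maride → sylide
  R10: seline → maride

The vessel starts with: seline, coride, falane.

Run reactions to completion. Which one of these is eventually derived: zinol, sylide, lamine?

lamine

seline present → maride forms (R10).
maride and falane present → beline forms (R4).
beline, coride, and seline present → zelol forms (R6).
seline, zelol, and maride present → rhoine forms (R8).
beline, rhoine, and maride present → lamine forms (R2).
sylide would need falane, miride, and maride (R9), but miride never forms. zinol would need miride (R5), but miride never forms.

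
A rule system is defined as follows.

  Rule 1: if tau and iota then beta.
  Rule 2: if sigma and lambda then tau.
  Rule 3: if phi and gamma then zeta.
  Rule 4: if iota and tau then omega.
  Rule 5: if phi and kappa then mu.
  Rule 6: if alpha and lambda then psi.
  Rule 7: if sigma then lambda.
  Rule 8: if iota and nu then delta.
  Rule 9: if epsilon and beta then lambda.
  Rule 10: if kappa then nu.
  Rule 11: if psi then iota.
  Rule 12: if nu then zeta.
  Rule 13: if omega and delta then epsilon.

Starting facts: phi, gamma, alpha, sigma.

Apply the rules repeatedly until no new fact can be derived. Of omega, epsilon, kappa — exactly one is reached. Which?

omega

From sigma, Rule 7 gives lambda.
From alpha and lambda, Rule 6 gives psi.
From sigma and lambda, Rule 2 gives tau.
From psi, Rule 11 gives iota.
From iota and tau, Rule 4 gives omega.
epsilon would need omega and delta (Rule 13), but delta is never established. No rule produces kappa, and it is not given.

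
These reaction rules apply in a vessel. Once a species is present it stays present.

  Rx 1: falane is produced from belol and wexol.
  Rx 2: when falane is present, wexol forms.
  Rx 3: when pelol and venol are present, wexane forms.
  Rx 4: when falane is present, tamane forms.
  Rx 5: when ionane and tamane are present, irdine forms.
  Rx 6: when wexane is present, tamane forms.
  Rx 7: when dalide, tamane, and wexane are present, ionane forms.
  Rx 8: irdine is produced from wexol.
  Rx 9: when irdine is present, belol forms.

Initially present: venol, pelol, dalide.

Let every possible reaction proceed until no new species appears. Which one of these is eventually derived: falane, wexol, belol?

pelol and venol present → wexane forms (Rx 3).
wexane present → tamane forms (Rx 6).
dalide, tamane, and wexane present → ionane forms (Rx 7).
ionane and tamane present → irdine forms (Rx 5).
irdine present → belol forms (Rx 9).
wexol would need falane (Rx 2), but falane never forms. falane would need belol and wexol (Rx 1), but wexol never forms.

belol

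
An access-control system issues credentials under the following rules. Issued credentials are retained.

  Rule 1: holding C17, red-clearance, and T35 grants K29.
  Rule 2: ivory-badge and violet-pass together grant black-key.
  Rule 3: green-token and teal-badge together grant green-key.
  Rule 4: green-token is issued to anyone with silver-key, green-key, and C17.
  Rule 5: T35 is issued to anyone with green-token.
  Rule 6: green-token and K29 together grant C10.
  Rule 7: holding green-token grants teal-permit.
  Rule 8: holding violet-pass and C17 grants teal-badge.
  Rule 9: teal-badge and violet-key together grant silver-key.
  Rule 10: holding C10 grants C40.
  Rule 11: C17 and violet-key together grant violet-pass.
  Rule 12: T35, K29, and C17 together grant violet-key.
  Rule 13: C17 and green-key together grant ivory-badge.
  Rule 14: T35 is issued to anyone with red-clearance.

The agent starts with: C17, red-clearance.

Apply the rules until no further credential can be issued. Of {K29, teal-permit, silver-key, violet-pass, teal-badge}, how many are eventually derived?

Holding red-clearance grants T35 (Rule 14).
Holding C17, red-clearance, and T35 grants K29 (Rule 1).
Holding T35, K29, and C17 grants violet-key (Rule 12).
Holding C17 and violet-key grants violet-pass (Rule 11).
Holding violet-pass and C17 grants teal-badge (Rule 8).
Holding teal-badge and violet-key grants silver-key (Rule 9).
K29: reached.
teal-permit would need green-token (Rule 7), but green-token is never granted.
silver-key: reached.
violet-pass: reached.
teal-badge: reached.
Reached: K29, silver-key, violet-pass, and teal-badge — 4 of the 5.

4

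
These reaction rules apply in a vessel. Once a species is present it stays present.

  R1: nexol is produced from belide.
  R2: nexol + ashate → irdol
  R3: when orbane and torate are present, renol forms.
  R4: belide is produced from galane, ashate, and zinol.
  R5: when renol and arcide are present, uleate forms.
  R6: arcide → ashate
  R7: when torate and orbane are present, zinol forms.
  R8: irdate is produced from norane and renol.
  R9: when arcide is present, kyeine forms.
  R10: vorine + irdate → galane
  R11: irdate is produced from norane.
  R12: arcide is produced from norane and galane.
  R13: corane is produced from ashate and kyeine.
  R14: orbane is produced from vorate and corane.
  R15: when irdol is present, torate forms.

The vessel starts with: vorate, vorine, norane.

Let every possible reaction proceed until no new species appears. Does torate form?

torate would need irdol (R15), but irdol never forms.

No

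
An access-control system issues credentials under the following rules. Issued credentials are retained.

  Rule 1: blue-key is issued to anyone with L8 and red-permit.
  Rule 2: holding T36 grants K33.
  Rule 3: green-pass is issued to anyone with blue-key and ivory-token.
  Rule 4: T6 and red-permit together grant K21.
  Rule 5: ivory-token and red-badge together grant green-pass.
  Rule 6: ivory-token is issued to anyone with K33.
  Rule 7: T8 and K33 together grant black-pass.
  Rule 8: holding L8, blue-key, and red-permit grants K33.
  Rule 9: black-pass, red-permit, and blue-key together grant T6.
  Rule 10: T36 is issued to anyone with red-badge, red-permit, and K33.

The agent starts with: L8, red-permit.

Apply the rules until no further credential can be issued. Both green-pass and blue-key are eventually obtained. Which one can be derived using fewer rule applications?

blue-key: Holding L8 and red-permit grants blue-key (Rule 1). [1 rule application]
green-pass: Holding L8 and red-permit grants blue-key (Rule 1). Holding L8, blue-key, and red-permit grants K33 (Rule 8). Holding K33 grants ivory-token (Rule 6). Holding blue-key and ivory-token grants green-pass (Rule 3). [4 rule applications]
blue-key needs fewer.

blue-key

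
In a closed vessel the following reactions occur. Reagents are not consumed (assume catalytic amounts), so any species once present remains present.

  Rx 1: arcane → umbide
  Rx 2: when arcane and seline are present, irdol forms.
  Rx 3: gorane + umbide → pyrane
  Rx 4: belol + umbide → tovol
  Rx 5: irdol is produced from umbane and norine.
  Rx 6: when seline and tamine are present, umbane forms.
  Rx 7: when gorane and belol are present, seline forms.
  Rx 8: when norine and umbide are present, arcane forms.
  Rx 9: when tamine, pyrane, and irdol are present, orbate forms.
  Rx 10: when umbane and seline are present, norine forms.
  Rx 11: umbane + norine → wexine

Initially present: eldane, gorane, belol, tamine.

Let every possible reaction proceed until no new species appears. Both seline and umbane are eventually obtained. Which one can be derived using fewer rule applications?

seline: gorane and belol present → seline forms (Rx 7). [1 rule application]
umbane: gorane and belol present → seline forms (Rx 7). seline and tamine present → umbane forms (Rx 6). [2 rule applications]
seline needs fewer.

seline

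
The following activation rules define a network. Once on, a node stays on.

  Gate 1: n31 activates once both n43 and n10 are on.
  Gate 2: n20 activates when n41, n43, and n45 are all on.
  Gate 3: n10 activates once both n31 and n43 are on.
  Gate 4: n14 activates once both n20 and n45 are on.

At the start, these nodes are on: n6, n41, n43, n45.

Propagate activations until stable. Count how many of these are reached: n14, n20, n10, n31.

2

Gate 2: n41, n43, and n45 on → n20 on.
n20 and n45 are on, so n14 activates (Gate 4).
n14: reached.
n20: reached.
n10 would need n31 and n43 (Gate 3), but n31 never turns on.
n31 would need n43 and n10 (Gate 1), but n10 never turns on.
Reached: n14 and n20 — 2 of the 4.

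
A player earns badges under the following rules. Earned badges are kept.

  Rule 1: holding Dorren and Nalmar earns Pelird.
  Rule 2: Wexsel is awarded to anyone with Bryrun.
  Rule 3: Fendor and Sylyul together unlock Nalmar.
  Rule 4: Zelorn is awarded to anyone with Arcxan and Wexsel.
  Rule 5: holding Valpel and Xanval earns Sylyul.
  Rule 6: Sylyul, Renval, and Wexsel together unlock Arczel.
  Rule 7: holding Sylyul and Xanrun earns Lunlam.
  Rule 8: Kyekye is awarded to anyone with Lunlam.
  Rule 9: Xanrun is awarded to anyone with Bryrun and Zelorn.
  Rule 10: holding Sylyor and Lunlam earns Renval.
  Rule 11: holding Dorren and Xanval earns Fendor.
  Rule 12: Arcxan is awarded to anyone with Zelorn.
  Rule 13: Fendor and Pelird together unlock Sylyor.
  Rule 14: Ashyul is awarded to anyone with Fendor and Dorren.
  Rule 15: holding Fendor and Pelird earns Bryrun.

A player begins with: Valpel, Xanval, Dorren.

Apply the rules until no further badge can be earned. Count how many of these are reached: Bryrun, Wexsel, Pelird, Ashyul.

With Dorren and Xanval, Fendor is earned (Rule 11).
With Valpel and Xanval, Sylyul is earned (Rule 5).
With Fendor and Sylyul, Nalmar is earned (Rule 3).
With Fendor and Dorren, Ashyul is earned (Rule 14).
With Dorren and Nalmar, Pelird is earned (Rule 1).
With Fendor and Pelird, Bryrun is earned (Rule 15).
With Bryrun, Wexsel is earned (Rule 2).
Bryrun: reached.
Wexsel: reached.
Pelird: reached.
Ashyul: reached.
All 4 are reached.

4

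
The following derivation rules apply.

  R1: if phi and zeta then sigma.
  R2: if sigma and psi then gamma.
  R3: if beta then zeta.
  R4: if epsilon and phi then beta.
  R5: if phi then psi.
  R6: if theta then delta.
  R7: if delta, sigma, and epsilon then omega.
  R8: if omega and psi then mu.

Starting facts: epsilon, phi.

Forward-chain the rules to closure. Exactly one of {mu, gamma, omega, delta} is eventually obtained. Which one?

From epsilon and phi, R4 gives beta.
phi holds, so psi follows (R5).
beta holds, so zeta follows (R3).
From phi and zeta, R1 gives sigma.
From sigma and psi, R2 gives gamma.
omega would need delta, sigma, and epsilon (R7), but delta is never established. mu would need omega and psi (R8), but omega is never established. delta would need theta (R6), but theta is never established.

gamma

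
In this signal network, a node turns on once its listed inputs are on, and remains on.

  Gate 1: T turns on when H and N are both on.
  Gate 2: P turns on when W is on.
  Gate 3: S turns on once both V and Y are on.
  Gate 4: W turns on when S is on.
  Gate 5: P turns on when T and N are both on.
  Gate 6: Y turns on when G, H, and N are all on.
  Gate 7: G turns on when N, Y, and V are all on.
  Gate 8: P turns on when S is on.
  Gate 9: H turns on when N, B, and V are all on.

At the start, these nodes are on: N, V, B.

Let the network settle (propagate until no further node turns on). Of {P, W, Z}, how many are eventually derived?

N, B, and V are on, so H turns on (Gate 9).
H and N are on, so T turns on (Gate 1).
Gate 5: T and N on → P on.
P: reached.
W would need S (Gate 4), but S never turns on.
No rule produces Z, and it is not given.
Reached: P — 1 of the 3.

1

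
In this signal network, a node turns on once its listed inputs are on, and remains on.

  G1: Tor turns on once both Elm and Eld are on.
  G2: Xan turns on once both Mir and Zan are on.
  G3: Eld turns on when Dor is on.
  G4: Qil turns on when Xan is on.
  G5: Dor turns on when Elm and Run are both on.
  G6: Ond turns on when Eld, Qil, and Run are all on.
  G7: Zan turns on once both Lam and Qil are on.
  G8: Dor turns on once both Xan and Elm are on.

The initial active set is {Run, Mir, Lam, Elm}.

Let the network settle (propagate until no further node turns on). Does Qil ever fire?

Qil would need Xan (G4), but Xan never turns on.

No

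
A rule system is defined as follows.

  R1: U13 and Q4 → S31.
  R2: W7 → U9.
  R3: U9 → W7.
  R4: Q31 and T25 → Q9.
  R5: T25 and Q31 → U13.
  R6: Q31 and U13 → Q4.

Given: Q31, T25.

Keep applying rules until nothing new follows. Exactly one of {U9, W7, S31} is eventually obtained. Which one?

T25 and Q31 hold, so U13 follows (R5).
Q31 and U13 hold, so Q4 follows (R6).
U13 and Q4 hold, so S31 follows (R1).
U9 would need W7 (R2), but W7 is never established. W7 would need U9 (R3), but U9 is never established.

S31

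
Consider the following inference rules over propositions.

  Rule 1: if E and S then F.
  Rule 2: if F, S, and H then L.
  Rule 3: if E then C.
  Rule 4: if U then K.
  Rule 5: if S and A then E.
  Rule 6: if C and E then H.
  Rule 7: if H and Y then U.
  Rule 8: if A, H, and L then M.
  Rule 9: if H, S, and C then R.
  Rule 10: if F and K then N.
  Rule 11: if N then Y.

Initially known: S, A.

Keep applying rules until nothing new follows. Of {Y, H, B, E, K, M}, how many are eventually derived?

3

From S and A, Rule 5 gives E.
From E and S, Rule 1 gives F.
E holds, so C follows (Rule 3).
C and E hold, so H follows (Rule 6).
From F, S, and H, Rule 2 gives L.
A, H, and L hold, so M follows (Rule 8).
Y would need N (Rule 11), but N is never established.
H: reached.
No rule produces B, and it is not given.
E: reached.
K would need U (Rule 4), but U is never established.
M: reached.
Reached: H, E, and M — 3 of the 6.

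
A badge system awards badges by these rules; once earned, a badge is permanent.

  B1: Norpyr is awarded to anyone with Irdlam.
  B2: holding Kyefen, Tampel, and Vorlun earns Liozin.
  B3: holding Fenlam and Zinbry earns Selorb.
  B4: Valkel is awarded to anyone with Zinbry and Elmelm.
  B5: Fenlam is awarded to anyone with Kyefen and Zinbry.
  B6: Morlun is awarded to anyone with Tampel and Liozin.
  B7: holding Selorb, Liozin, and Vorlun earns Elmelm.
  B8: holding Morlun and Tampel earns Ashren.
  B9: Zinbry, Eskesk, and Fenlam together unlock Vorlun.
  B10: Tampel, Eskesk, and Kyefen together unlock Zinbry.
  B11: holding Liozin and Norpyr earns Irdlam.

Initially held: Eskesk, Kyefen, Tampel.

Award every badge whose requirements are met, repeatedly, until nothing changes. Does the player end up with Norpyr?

Norpyr would need Irdlam (B1), but Irdlam is never earned.

No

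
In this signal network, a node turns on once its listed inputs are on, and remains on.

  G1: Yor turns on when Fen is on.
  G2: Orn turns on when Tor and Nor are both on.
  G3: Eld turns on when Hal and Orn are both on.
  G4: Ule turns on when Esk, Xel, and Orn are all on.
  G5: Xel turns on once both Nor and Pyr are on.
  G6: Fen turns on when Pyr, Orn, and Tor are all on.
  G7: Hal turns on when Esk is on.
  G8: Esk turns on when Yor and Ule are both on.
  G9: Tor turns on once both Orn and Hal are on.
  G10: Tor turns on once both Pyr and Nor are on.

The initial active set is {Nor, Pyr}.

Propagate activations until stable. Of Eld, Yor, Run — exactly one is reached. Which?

Yor

G10: Pyr and Nor on → Tor on.
Tor and Nor are on, so Orn turns on (G2).
Pyr, Orn, and Tor are on, so Fen turns on (G6).
G1: Fen on → Yor on.
Eld would need Hal and Orn (G3), but Hal never turns on. No rule produces Run, and it is not given.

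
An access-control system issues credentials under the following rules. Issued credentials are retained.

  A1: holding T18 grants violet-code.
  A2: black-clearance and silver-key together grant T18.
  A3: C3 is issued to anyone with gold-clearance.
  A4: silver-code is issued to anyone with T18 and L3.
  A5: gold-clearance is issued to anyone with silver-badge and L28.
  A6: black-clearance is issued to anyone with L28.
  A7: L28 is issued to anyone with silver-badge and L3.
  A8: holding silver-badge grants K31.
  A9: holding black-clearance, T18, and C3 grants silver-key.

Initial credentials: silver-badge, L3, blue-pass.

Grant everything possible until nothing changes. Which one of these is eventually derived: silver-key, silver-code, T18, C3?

C3

Holding silver-badge and L3 grants L28 (A7).
Holding silver-badge and L28 grants gold-clearance (A5).
Holding gold-clearance grants C3 (A3).
silver-key would need black-clearance, T18, and C3 (A9), but T18 is never granted. silver-code would need T18 and L3 (A4), but T18 is never granted. T18 would need black-clearance and silver-key (A2), but silver-key is never granted.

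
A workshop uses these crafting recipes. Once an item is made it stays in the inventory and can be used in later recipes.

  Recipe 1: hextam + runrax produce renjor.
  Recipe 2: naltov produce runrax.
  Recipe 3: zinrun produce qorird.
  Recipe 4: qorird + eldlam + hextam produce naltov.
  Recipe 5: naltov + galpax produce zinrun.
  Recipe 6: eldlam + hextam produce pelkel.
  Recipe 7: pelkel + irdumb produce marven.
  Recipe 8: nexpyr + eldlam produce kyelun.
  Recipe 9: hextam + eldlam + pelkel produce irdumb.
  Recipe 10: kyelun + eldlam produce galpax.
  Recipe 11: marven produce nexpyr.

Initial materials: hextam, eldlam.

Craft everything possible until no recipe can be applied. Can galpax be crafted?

Yes

eldlam + hextam → pelkel (Recipe 6).
Using Recipe 9, hextam, eldlam, and pelkel make irdumb.
pelkel + irdumb → marven (Recipe 7).
Using Recipe 11, marven makes nexpyr.
Using Recipe 8, nexpyr and eldlam make kyelun.
kyelun + eldlam → galpax (Recipe 10).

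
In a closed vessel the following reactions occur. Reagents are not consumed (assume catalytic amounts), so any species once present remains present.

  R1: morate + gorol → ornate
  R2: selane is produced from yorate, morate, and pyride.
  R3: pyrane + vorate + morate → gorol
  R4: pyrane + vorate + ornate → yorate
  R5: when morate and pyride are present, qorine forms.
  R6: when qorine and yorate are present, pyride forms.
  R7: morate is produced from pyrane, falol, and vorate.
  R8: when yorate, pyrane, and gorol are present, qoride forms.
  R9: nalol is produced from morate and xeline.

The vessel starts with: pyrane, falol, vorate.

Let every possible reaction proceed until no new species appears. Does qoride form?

pyrane, falol, and vorate present → morate forms (R7).
pyrane, vorate, and morate present → gorol forms (R3).
morate and gorol present → ornate forms (R1).
pyrane, vorate, and ornate present → yorate forms (R4).
yorate, pyrane, and gorol present → qoride forms (R8).

Yes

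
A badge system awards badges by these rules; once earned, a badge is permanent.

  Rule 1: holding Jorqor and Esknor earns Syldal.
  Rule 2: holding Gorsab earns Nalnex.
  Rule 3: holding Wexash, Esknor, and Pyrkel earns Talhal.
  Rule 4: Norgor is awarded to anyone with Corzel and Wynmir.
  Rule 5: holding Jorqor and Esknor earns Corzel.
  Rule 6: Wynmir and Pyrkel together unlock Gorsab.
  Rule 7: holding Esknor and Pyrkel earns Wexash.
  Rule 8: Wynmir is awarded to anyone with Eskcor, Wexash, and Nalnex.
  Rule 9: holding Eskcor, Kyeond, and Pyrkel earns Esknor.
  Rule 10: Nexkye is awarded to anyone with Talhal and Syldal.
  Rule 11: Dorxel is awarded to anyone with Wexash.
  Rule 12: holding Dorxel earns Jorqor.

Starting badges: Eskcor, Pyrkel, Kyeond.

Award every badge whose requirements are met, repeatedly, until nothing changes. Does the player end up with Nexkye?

With Eskcor, Kyeond, and Pyrkel, Esknor is earned (Rule 9).
With Esknor and Pyrkel, Wexash is earned (Rule 7).
With Wexash, Esknor, and Pyrkel, Talhal is earned (Rule 3).
With Wexash, Dorxel is earned (Rule 11).
With Dorxel, Jorqor is earned (Rule 12).
With Jorqor and Esknor, Syldal is earned (Rule 1).
With Talhal and Syldal, Nexkye is earned (Rule 10).

Yes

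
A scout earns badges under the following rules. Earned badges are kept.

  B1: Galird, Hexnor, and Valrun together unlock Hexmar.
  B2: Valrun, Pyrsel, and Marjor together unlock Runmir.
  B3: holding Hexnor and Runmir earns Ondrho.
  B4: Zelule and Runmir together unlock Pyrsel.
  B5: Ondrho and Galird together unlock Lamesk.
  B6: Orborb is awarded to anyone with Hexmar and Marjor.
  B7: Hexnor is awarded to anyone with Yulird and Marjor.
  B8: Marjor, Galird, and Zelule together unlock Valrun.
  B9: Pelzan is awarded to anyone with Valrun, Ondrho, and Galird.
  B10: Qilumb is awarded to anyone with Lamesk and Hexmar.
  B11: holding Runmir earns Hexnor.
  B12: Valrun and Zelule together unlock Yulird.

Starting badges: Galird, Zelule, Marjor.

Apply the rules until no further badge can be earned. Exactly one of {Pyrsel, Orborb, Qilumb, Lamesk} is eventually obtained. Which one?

Orborb

With Marjor, Galird, and Zelule, Valrun is earned (B8).
With Valrun and Zelule, Yulird is earned (B12).
With Yulird and Marjor, Hexnor is earned (B7).
With Galird, Hexnor, and Valrun, Hexmar is earned (B1).
With Hexmar and Marjor, Orborb is earned (B6).
Qilumb would need Lamesk and Hexmar (B10), but Lamesk is never earned. Lamesk would need Ondrho and Galird (B5), but Ondrho is never earned. Pyrsel would need Zelule and Runmir (B4), but Runmir is never earned.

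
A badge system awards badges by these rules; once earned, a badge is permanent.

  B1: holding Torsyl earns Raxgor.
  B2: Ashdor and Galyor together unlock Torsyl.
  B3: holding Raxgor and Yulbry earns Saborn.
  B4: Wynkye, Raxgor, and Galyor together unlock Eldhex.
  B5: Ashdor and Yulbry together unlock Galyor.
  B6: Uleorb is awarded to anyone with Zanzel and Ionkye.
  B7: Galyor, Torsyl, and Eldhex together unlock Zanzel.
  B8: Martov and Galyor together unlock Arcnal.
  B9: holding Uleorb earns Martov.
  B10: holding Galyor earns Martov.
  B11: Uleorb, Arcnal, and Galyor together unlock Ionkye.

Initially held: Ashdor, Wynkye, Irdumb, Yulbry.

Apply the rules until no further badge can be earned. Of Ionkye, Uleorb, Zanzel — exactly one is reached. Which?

With Ashdor and Yulbry, Galyor is earned (B5).
With Ashdor and Galyor, Torsyl is earned (B2).
With Torsyl, Raxgor is earned (B1).
With Wynkye, Raxgor, and Galyor, Eldhex is earned (B4).
With Galyor, Torsyl, and Eldhex, Zanzel is earned (B7).
Ionkye would need Uleorb, Arcnal, and Galyor (B11), but Uleorb is never earned. Uleorb would need Zanzel and Ionkye (B6), but Ionkye is never earned.

Zanzel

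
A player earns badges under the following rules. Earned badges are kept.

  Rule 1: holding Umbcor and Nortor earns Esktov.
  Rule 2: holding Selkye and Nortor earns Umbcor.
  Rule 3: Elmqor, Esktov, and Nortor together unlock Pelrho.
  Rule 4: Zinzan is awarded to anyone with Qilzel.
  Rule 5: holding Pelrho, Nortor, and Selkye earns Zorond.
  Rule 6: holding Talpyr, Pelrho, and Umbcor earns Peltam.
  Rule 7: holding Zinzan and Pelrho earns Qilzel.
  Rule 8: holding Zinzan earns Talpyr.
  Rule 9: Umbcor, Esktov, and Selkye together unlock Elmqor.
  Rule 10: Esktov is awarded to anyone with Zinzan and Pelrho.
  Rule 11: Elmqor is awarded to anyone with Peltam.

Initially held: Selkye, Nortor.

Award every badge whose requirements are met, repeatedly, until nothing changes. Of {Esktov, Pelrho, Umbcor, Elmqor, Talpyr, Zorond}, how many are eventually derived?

With Selkye and Nortor, Umbcor is earned (Rule 2).
With Umbcor and Nortor, Esktov is earned (Rule 1).
With Umbcor, Esktov, and Selkye, Elmqor is earned (Rule 9).
With Elmqor, Esktov, and Nortor, Pelrho is earned (Rule 3).
With Pelrho, Nortor, and Selkye, Zorond is earned (Rule 5).
Esktov: reached.
Pelrho: reached.
Umbcor: reached.
Elmqor: reached.
Talpyr would need Zinzan (Rule 8), but Zinzan is never earned.
Zorond: reached.
Reached: Esktov, Pelrho, Umbcor, Elmqor, and Zorond — 5 of the 6.

5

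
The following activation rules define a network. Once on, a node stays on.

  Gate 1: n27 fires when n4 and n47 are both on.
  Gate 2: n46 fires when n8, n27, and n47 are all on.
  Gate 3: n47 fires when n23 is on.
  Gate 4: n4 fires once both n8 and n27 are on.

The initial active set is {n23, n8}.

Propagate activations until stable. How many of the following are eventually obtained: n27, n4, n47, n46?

1

n23 is on, so n47 fires (Gate 3).
n27 would need n4 and n47 (Gate 1), but n4 never turns on.
n4 would need n8 and n27 (Gate 4), but n27 never turns on.
n47: reached.
n46 would need n8, n27, and n47 (Gate 2), but n27 never turns on.
Reached: n47 — 1 of the 4.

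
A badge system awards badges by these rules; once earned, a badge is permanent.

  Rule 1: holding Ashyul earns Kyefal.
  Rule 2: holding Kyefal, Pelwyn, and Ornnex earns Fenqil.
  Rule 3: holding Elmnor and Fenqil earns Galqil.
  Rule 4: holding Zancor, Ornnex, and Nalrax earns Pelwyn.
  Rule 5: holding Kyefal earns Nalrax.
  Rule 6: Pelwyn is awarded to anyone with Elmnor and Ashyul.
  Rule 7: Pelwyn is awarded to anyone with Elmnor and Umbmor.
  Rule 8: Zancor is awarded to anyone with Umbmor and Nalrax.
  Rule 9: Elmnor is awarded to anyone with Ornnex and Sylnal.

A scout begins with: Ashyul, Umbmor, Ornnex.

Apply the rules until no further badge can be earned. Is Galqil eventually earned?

Galqil would need Elmnor and Fenqil (Rule 3), but Elmnor is never earned.

No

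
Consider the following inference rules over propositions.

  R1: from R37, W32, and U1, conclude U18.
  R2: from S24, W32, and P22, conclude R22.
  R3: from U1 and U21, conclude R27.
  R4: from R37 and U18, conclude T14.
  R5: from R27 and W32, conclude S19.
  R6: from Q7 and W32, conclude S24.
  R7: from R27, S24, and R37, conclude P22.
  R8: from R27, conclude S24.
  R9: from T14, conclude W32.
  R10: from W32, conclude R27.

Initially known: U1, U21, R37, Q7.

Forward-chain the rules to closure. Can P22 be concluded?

From U1 and U21, R3 gives R27.
From R27, R8 gives S24.
R27, S24, and R37 hold, so P22 follows (R7).

Yes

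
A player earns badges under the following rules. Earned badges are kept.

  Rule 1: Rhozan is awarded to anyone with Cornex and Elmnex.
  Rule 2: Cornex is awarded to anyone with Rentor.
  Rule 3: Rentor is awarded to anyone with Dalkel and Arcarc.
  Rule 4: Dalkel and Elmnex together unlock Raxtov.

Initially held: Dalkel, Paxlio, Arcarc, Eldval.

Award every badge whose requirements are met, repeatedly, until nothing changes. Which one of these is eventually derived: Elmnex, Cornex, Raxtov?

With Dalkel and Arcarc, Rentor is earned (Rule 3).
With Rentor, Cornex is earned (Rule 2).
Raxtov would need Dalkel and Elmnex (Rule 4), but Elmnex is never earned. No rule produces Elmnex, and it is not given.

Cornex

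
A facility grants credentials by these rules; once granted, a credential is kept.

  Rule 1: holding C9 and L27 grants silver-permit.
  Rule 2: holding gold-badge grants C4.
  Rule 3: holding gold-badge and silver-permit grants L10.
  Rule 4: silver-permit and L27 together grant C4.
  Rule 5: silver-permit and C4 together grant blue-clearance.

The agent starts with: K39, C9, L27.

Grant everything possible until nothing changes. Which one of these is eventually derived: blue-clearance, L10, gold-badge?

Holding C9 and L27 grants silver-permit (Rule 1).
Holding silver-permit and L27 grants C4 (Rule 4).
Holding silver-permit and C4 grants blue-clearance (Rule 5).
No rule produces gold-badge, and it is not given. L10 would need gold-badge and silver-permit (Rule 3), but gold-badge is never granted.

blue-clearance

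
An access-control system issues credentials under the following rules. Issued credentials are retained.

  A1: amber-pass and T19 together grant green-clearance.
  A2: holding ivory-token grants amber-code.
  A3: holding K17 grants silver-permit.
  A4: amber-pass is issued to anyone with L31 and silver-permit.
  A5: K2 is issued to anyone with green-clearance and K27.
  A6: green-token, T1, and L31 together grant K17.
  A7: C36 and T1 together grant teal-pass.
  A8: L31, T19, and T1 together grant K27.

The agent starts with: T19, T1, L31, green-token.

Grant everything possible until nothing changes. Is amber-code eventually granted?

No

amber-code would need ivory-token (A2), but ivory-token is never granted.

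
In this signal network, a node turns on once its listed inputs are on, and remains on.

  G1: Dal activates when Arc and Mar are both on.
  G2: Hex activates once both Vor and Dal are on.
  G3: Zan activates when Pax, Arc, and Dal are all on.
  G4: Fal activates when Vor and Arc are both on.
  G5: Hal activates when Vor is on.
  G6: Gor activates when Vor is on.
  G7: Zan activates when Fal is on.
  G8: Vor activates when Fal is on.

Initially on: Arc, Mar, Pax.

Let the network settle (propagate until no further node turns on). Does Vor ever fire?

No

Vor would need Fal (G8), but Fal never turns on.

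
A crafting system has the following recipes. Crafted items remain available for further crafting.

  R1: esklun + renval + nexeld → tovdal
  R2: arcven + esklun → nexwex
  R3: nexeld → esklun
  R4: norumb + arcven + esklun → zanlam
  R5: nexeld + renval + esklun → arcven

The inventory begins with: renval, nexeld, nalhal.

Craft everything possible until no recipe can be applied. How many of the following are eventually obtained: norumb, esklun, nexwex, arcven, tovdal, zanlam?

Using R3, nexeld makes esklun.
Using R1, esklun, renval, and nexeld make tovdal.
nexeld + renval + esklun → arcven (R5).
arcven + esklun → nexwex (R2).
No rule produces norumb, and it is not given.
esklun: reached.
nexwex: reached.
arcven: reached.
tovdal: reached.
zanlam would need norumb, arcven, and esklun (R4), but norumb is never obtained.
Reached: esklun, nexwex, arcven, and tovdal — 4 of the 6.

4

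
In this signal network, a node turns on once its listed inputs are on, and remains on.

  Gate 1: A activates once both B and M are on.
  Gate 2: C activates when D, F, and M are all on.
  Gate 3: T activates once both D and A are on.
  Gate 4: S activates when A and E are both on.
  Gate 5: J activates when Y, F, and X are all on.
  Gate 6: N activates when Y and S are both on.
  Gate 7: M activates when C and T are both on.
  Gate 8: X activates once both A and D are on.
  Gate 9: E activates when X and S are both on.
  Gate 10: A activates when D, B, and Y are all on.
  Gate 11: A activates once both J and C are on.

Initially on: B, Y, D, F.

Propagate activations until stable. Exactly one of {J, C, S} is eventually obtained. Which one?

D, B, and Y are on, so A activates (Gate 10).
Gate 8: A and D on → X on.
Y, F, and X are on, so J activates (Gate 5).
C would need D, F, and M (Gate 2), but M never turns on. S would need A and E (Gate 4), but E never turns on.

J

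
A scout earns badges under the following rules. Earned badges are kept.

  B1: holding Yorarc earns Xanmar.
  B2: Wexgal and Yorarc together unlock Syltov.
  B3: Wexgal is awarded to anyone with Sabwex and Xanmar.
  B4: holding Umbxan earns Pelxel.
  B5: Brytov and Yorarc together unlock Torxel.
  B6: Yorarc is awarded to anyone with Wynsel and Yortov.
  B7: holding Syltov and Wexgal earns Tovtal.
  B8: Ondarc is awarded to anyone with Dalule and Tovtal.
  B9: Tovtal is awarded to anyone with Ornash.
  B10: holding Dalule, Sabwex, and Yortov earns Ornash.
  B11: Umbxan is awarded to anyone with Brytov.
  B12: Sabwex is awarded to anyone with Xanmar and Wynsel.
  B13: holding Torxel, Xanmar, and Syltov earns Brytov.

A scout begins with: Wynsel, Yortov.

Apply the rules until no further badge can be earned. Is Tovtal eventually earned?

Yes

With Wynsel and Yortov, Yorarc is earned (B6).
With Yorarc, Xanmar is earned (B1).
With Xanmar and Wynsel, Sabwex is earned (B12).
With Sabwex and Xanmar, Wexgal is earned (B3).
With Wexgal and Yorarc, Syltov is earned (B2).
With Syltov and Wexgal, Tovtal is earned (B7).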